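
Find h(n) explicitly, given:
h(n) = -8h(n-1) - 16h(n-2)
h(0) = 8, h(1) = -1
Characteristic equation: x² + 8x + 16 = 0, which is (x - (-4))².
Repeated root r = -4.
General solution: h(n) = (A + Bn)·(-4)^n.
From h(0) = 8: A = 8.
From h(1) = -1: (A + B)·(-4) = -1 ⇒ B = - \frac{31}{4}.
So h(n) = \left(8 - \frac{31 n}{4}\right) \cdot (-4)^n.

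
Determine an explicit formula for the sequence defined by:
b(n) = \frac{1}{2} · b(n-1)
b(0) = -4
Pure geometric recurrence with ratio \frac{1}{2}.
By induction b(n) = b(0) · (\frac{1}{2})^n = - 4 \cdot 2^{- n}.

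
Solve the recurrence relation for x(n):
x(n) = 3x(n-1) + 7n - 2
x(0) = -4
First-order linear with linear forcing.
Homogeneous solution: x_h(n) = A·(3)^n.
Try particular x_p(n) = pn + q. Substituting:
  pn + q = 3(p(n-1) + q) + 7n - 2.
Matching the n-coefficient: p = 3p + 7 ⇒ p = - \frac{7}{2}.
Matching constants: q = -3p + 3q - 2 ⇒ q = - \frac{17}{4}.
General: x(n) = A·(3)^n - \frac{7 n}{2} - \frac{17}{4}.
Apply x(0) = -4: A - \frac{17}{4} = -4 ⇒ A = \frac{1}{4}.
So x(n) = \frac{3^{n}}{4} - \frac{7 n}{2} - \frac{17}{4}.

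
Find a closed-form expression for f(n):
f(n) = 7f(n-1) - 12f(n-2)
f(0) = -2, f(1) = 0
Characteristic equation: x² - 7x + 12 = 0, which factors as (x - (3))(x - (4)) = 0.
Roots r₁ = 3, r₂ = 4 (distinct).
General solution: f(n) = A·(3)^n + B·(4)^n.
From f(0) = -2: A + B = -2.
From f(1) = 0: 3A + 4B = 0.
Solving: A = -8, B = 6.
So f(n) = - 8 \cdot 3^{n} + 6 \cdot 4^{n}.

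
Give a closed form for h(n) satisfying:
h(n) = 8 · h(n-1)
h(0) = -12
Pure geometric recurrence with ratio 8.
By induction h(n) = h(0) · (8)^n = - 12 \cdot 8^{n}.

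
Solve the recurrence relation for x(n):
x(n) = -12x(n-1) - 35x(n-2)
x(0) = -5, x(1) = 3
Characteristic equation: x² + 12x + 35 = 0, which factors as (x - (-7))(x - (-5)) = 0.
Roots r₁ = -7, r₂ = -5 (distinct).
General solution: x(n) = A·(-7)^n + B·(-5)^n.
From x(0) = -5: A + B = -5.
From x(1) = 3: -7A - 5B = 3.
Solving: A = 11, B = -16.
So x(n) = - 16 \left(-5\right)^{n} + 11 \left(-7\right)^{n}.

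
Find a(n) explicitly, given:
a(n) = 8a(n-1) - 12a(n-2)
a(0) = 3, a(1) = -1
Characteristic equation: x² - 8x + 12 = 0, which factors as (x - (2))(x - (6)) = 0.
Roots r₁ = 2, r₂ = 6 (distinct).
General solution: a(n) = A·(2)^n + B·(6)^n.
From a(0) = 3: A + B = 3.
From a(1) = -1: 2A + 6B = -1.
Solving: A = \frac{19}{4}, B = - \frac{7}{4}.
So a(n) = \frac{19 \cdot 2^{n}}{4} - \frac{7 \cdot 6^{n}}{4}.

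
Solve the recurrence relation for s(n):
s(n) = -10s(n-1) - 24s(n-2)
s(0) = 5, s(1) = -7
Characteristic equation: x² + 10x + 24 = 0, which factors as (x - (-6))(x - (-4)) = 0.
Roots r₁ = -6, r₂ = -4 (distinct).
General solution: s(n) = A·(-6)^n + B·(-4)^n.
From s(0) = 5: A + B = 5.
From s(1) = -7: -6A - 4B = -7.
Solving: A = - \frac{13}{2}, B = \frac{23}{2}.
So s(n) = \frac{23 \left(-4\right)^{n}}{2} - \frac{13 \left(-6\right)^{n}}{2}.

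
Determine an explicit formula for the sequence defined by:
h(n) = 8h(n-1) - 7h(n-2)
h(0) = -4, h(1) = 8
Characteristic equation: x² - 8x + 7 = 0, which factors as (x - (1))(x - (7)) = 0.
Roots r₁ = 1, r₂ = 7 (distinct).
General solution: h(n) = A·(1)^n + B·(7)^n.
From h(0) = -4: A + B = -4.
From h(1) = 8: A + 7B = 8.
Solving: A = -6, B = 2.
So h(n) = 2 \cdot 7^{n} - 6.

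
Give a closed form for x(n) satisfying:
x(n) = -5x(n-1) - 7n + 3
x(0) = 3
First-order linear with linear forcing.
Homogeneous solution: x_h(n) = A·(-5)^n.
Try particular x_p(n) = pn + q. Substituting:
  pn + q = -5(p(n-1) + q) - 7n + 3.
Matching the n-coefficient: p = -5p - 7 ⇒ p = - \frac{7}{6}.
Matching constants: q = 5p - 5q + 3 ⇒ q = - \frac{17}{36}.
General: x(n) = A·(-5)^n - \frac{7 n}{6} - \frac{17}{36}.
Apply x(0) = 3: A - \frac{17}{36} = 3 ⇒ A = \frac{125}{36}.
So x(n) = \frac{125 \left(-5\right)^{n}}{36} - \frac{7 n}{6} - \frac{17}{36}.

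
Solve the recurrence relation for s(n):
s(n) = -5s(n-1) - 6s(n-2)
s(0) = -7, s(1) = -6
Characteristic equation: x² + 5x + 6 = 0, which factors as (x - (-3))(x - (-2)) = 0.
Roots r₁ = -3, r₂ = -2 (distinct).
General solution: s(n) = A·(-3)^n + B·(-2)^n.
From s(0) = -7: A + B = -7.
From s(1) = -6: -3A - 2B = -6.
Solving: A = 20, B = -27.
So s(n) = - 27 \left(-2\right)^{n} + 20 \left(-3\right)^{n}.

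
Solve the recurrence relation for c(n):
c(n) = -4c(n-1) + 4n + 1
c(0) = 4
First-order linear with linear forcing.
Homogeneous solution: c_h(n) = A·(-4)^n.
Try particular c_p(n) = pn + q. Substituting:
  pn + q = -4(p(n-1) + q) + 4n + 1.
Matching the n-coefficient: p = -4p + 4 ⇒ p = \frac{4}{5}.
Matching constants: q = 4p - 4q + 1 ⇒ q = \frac{21}{25}.
General: c(n) = A·(-4)^n + \frac{4 n}{5} + \frac{21}{25}.
Apply c(0) = 4: A + \frac{21}{25} = 4 ⇒ A = \frac{79}{25}.
So c(n) = \frac{79 \left(-4\right)^{n}}{25} + \frac{4 n}{5} + \frac{21}{25}.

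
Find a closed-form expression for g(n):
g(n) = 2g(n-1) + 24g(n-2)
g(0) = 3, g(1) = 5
Characteristic equation: x² - 2x - 24 = 0, which factors as (x - (6))(x - (-4)) = 0.
Roots r₁ = 6, r₂ = -4 (distinct).
General solution: g(n) = A·(6)^n + B·(-4)^n.
From g(0) = 3: A + B = 3.
From g(1) = 5: 6A - 4B = 5.
Solving: A = \frac{17}{10}, B = \frac{13}{10}.
So g(n) = \frac{13 \left(-4\right)^{n}}{10} + \frac{17 \cdot 6^{n}}{10}.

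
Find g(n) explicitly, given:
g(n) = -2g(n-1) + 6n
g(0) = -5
First-order linear with linear forcing.
Homogeneous solution: g_h(n) = A·(-2)^n.
Try particular g_p(n) = pn + q. Substituting:
  pn + q = -2(p(n-1) + q) + 6n.
Matching the n-coefficient: p = -2p + 6 ⇒ p = 2.
Matching constants: q = 2p - 2q ⇒ q = \frac{4}{3}.
General: g(n) = A·(-2)^n + 2 n + \frac{4}{3}.
Apply g(0) = -5: A + \frac{4}{3} = -5 ⇒ A = - \frac{19}{3}.
So g(n) = - \frac{19 \left(-2\right)^{n}}{3} + 2 n + \frac{4}{3}.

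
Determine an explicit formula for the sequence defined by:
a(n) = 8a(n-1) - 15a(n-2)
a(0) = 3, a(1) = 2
Characteristic equation: x² - 8x + 15 = 0, which factors as (x - (5))(x - (3)) = 0.
Roots r₁ = 5, r₂ = 3 (distinct).
General solution: a(n) = A·(5)^n + B·(3)^n.
From a(0) = 3: A + B = 3.
From a(1) = 2: 5A + 3B = 2.
Solving: A = - \frac{7}{2}, B = \frac{13}{2}.
So a(n) = \frac{13 \cdot 3^{n}}{2} - \frac{7 \cdot 5^{n}}{2}.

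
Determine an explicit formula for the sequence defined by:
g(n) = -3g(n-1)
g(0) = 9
This is a homogeneous first-order recurrence with ratio -3.
By induction g(n) = g(0) · (-3)^n = 9 \left(-3\right)^{n}.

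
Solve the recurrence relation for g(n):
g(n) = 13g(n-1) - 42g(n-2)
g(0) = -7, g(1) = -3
Characteristic equation: x² - 13x + 42 = 0, which factors as (x - (7))(x - (6)) = 0.
Roots r₁ = 7, r₂ = 6 (distinct).
General solution: g(n) = A·(7)^n + B·(6)^n.
From g(0) = -7: A + B = -7.
From g(1) = -3: 7A + 6B = -3.
Solving: A = 39, B = -46.
So g(n) = - 46 \cdot 6^{n} + 39 \cdot 7^{n}.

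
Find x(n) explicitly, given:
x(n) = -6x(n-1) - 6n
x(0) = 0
First-order linear with linear forcing.
Homogeneous solution: x_h(n) = A·(-6)^n.
Try particular x_p(n) = pn + q. Substituting:
  pn + q = -6(p(n-1) + q) - 6n.
Matching the n-coefficient: p = -6p - 6 ⇒ p = - \frac{6}{7}.
Matching constants: q = 6p - 6q ⇒ q = - \frac{36}{49}.
General: x(n) = A·(-6)^n - \frac{6 n}{7} - \frac{36}{49}.
Apply x(0) = 0: A - \frac{36}{49} = 0 ⇒ A = \frac{36}{49}.
So x(n) = \frac{36 \left(-6\right)^{n}}{49} - \frac{6 n}{7} - \frac{36}{49}.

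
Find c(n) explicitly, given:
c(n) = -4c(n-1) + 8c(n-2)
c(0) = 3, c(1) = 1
Characteristic equation: x² + 4x - 8 = 0.
Discriminant Δ = (-4)² + 4·(8) = 48.
Roots r₁,₂ = (-4 ± √48)/2, so r₁ = -2 + 2 \sqrt{3}, r₂ = - 2 \sqrt{3} - 2.
General solution: c(n) = A·r₁^n + B·r₂^n.
From the initial conditions, A + B = 3 and r₁A + r₂B = 1.
Since r₁ - r₂ = √48: A = (1 - (3)r₂)/√48 = \frac{7 \sqrt{3}}{12} + \frac{3}{2}, and B = 3 - A = \frac{3}{2} - \frac{7 \sqrt{3}}{12}.
So c(n) = \left(\frac{7 \sqrt{3}}{12} + \frac{3}{2}\right)\left(-2 + 2 \sqrt{3}\right)^n + \left(\frac{3}{2} - \frac{7 \sqrt{3}}{12}\right)\left(- 2 \sqrt{3} - 2\right)^n.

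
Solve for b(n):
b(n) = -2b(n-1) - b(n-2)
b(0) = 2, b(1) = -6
Characteristic equation: x² + 2x + 1 = 0, which is (x - (-1))².
Repeated root r = -1.
General solution: b(n) = (A + Bn)·(-1)^n.
From b(0) = 2: A = 2.
From b(1) = -6: (A + B)·(-1) = -6 ⇒ B = 4.
So b(n) = \left(4 n + 2\right) \cdot (-1)^n.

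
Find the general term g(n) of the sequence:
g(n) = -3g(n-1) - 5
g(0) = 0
First-order linear non-homogeneous.
Homogeneous solution: g_h(n) = A·(-3)^n.
Try constant particular solution g_p = K: K = -3K - 5 ⇒ K = - \frac{5}{4}.
General: g(n) = A·(-3)^n - \frac{5}{4}.
Apply g(0) = 0: A - \frac{5}{4} = 0 ⇒ A = \frac{5}{4}.
So g(n) = \frac{5 \left(-3\right)^{n}}{4} - \frac{5}{4}.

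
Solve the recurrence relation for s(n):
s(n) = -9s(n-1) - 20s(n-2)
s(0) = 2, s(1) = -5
Characteristic equation: x² + 9x + 20 = 0, which factors as (x - (-5))(x - (-4)) = 0.
Roots r₁ = -5, r₂ = -4 (distinct).
General solution: s(n) = A·(-5)^n + B·(-4)^n.
From s(0) = 2: A + B = 2.
From s(1) = -5: -5A - 4B = -5.
Solving: A = -3, B = 5.
So s(n) = 5 \left(-4\right)^{n} - 3 \left(-5\right)^{n}.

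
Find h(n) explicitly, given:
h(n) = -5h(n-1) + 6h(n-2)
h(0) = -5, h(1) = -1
Characteristic equation: x² + 5x - 6 = 0, which factors as (x - (-6))(x - (1)) = 0.
Roots r₁ = -6, r₂ = 1 (distinct).
General solution: h(n) = A·(-6)^n + B·(1)^n.
From h(0) = -5: A + B = -5.
From h(1) = -1: -6A + B = -1.
Solving: A = - \frac{4}{7}, B = - \frac{31}{7}.
So h(n) = - \frac{4 \left(-6\right)^{n}}{7} - \frac{31}{7}.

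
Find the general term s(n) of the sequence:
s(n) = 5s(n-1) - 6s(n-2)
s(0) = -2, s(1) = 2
Characteristic equation: x² - 5x + 6 = 0, which factors as (x - (3))(x - (2)) = 0.
Roots r₁ = 3, r₂ = 2 (distinct).
General solution: s(n) = A·(3)^n + B·(2)^n.
From s(0) = -2: A + B = -2.
From s(1) = 2: 3A + 2B = 2.
Solving: A = 6, B = -8.
So s(n) = - 8 \cdot 2^{n} + 6 \cdot 3^{n}.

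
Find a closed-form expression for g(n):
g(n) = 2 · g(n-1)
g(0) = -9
Pure geometric recurrence with ratio 2.
By induction g(n) = g(0) · (2)^n = - 9 \cdot 2^{n}.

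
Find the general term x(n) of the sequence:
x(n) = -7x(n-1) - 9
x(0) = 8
First-order linear non-homogeneous.
Homogeneous solution: x_h(n) = A·(-7)^n.
Try constant particular solution x_p = K: K = -7K - 9 ⇒ K = - \frac{9}{8}.
General: x(n) = A·(-7)^n - \frac{9}{8}.
Apply x(0) = 8: A - \frac{9}{8} = 8 ⇒ A = \frac{73}{8}.
So x(n) = \frac{73 \left(-7\right)^{n}}{8} - \frac{9}{8}.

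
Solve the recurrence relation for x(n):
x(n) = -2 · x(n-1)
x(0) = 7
Pure geometric recurrence with ratio -2.
By induction x(n) = x(0) · (-2)^n = 7 \left(-2\right)^{n}.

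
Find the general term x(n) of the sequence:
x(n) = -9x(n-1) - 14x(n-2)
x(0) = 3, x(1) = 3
Characteristic equation: x² + 9x + 14 = 0, which factors as (x - (-7))(x - (-2)) = 0.
Roots r₁ = -7, r₂ = -2 (distinct).
General solution: x(n) = A·(-7)^n + B·(-2)^n.
From x(0) = 3: A + B = 3.
From x(1) = 3: -7A - 2B = 3.
Solving: A = - \frac{9}{5}, B = \frac{24}{5}.
So x(n) = \frac{24 \left(-2\right)^{n}}{5} - \frac{9 \left(-7\right)^{n}}{5}.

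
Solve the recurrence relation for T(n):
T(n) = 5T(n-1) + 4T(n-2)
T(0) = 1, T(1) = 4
Characteristic equation: x² - 5x - 4 = 0.
Discriminant Δ = (5)² + 4·(4) = 41.
Roots r₁,₂ = (5 ± √41)/2, so r₁ = \frac{5}{2} + \frac{\sqrt{41}}{2}, r₂ = \frac{5}{2} - \frac{\sqrt{41}}{2}.
General solution: T(n) = A·r₁^n + B·r₂^n.
From the initial conditions, A + B = 1 and r₁A + r₂B = 4.
Since r₁ - r₂ = √41: A = (4 - (1)r₂)/√41 = \frac{3 \sqrt{41}}{82} + \frac{1}{2}, and B = 1 - A = \frac{1}{2} - \frac{3 \sqrt{41}}{82}.
So T(n) = \left(\frac{3 \sqrt{41}}{82} + \frac{1}{2}\right)\left(\frac{5}{2} + \frac{\sqrt{41}}{2}\right)^n + \left(\frac{1}{2} - \frac{3 \sqrt{41}}{82}\right)\left(\frac{5}{2} - \frac{\sqrt{41}}{2}\right)^n.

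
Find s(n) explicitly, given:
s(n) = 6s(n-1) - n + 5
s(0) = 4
First-order linear with linear forcing.
Homogeneous solution: s_h(n) = A·(6)^n.
Try particular s_p(n) = pn + q. Substituting:
  pn + q = 6(p(n-1) + q) - n + 5.
Matching the n-coefficient: p = 6p - 1 ⇒ p = \frac{1}{5}.
Matching constants: q = -6p + 6q + 5 ⇒ q = - \frac{19}{25}.
General: s(n) = A·(6)^n + \frac{n}{5} - \frac{19}{25}.
Apply s(0) = 4: A - \frac{19}{25} = 4 ⇒ A = \frac{119}{25}.
So s(n) = \frac{119 \cdot 6^{n}}{25} + \frac{n}{5} - \frac{19}{25}.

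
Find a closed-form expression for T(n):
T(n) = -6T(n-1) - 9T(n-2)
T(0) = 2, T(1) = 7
Characteristic equation: x² + 6x + 9 = 0, which is (x - (-3))².
Repeated root r = -3.
General solution: T(n) = (A + Bn)·(-3)^n.
From T(0) = 2: A = 2.
From T(1) = 7: (A + B)·(-3) = 7 ⇒ B = - \frac{13}{3}.
So T(n) = \left(2 - \frac{13 n}{3}\right) \cdot (-3)^n.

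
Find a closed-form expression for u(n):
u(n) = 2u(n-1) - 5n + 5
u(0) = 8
First-order linear with linear forcing.
Homogeneous solution: u_h(n) = A·(2)^n.
Try particular u_p(n) = pn + q. Substituting:
  pn + q = 2(p(n-1) + q) - 5n + 5.
Matching the n-coefficient: p = 2p - 5 ⇒ p = 5.
Matching constants: q = -2p + 2q + 5 ⇒ q = 5.
General: u(n) = A·(2)^n + 5 n + 5.
Apply u(0) = 8: A + 5 = 8 ⇒ A = 3.
So u(n) = 3 \cdot 2^{n} + 5 n + 5.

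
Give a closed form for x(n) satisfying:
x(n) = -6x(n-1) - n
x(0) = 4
First-order linear with linear forcing.
Homogeneous solution: x_h(n) = A·(-6)^n.
Try particular x_p(n) = pn + q. Substituting:
  pn + q = -6(p(n-1) + q) - n.
Matching the n-coefficient: p = -6p - 1 ⇒ p = - \frac{1}{7}.
Matching constants: q = 6p - 6q ⇒ q = - \frac{6}{49}.
General: x(n) = A·(-6)^n - \frac{n}{7} - \frac{6}{49}.
Apply x(0) = 4: A - \frac{6}{49} = 4 ⇒ A = \frac{202}{49}.
So x(n) = \frac{202 \left(-6\right)^{n}}{49} - \frac{n}{7} - \frac{6}{49}.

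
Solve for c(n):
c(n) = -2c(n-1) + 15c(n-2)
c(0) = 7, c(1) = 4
Characteristic equation: x² + 2x - 15 = 0, which factors as (x - (-5))(x - (3)) = 0.
Roots r₁ = -5, r₂ = 3 (distinct).
General solution: c(n) = A·(-5)^n + B·(3)^n.
From c(0) = 7: A + B = 7.
From c(1) = 4: -5A + 3B = 4.
Solving: A = \frac{17}{8}, B = \frac{39}{8}.
So c(n) = \frac{17 \left(-5\right)^{n}}{8} + \frac{39 \cdot 3^{n}}{8}.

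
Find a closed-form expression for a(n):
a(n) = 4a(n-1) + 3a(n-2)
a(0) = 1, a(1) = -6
Characteristic equation: x² - 4x - 3 = 0.
Discriminant Δ = (4)² + 4·(3) = 28.
Roots r₁,₂ = (4 ± √28)/2, so r₁ = 2 + \sqrt{7}, r₂ = 2 - \sqrt{7}.
General solution: a(n) = A·r₁^n + B·r₂^n.
From the initial conditions, A + B = 1 and r₁A + r₂B = -6.
Since r₁ - r₂ = √28: A = (-6 - (1)r₂)/√28 = \frac{1}{2} - \frac{4 \sqrt{7}}{7}, and B = 1 - A = \frac{1}{2} + \frac{4 \sqrt{7}}{7}.
So a(n) = \left(\frac{1}{2} - \frac{4 \sqrt{7}}{7}\right)\left(2 + \sqrt{7}\right)^n + \left(\frac{1}{2} + \frac{4 \sqrt{7}}{7}\right)\left(2 - \sqrt{7}\right)^n.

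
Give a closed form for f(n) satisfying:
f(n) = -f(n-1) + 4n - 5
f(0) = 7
First-order linear with linear forcing.
Homogeneous solution: f_h(n) = A·(-1)^n.
Try particular f_p(n) = pn + q. Substituting:
  pn + q = -(p(n-1) + q) + 4n - 5.
Matching the n-coefficient: p = -p + 4 ⇒ p = 2.
Matching constants: q = p - q - 5 ⇒ q = - \frac{3}{2}.
General: f(n) = A·(-1)^n + 2 n - \frac{3}{2}.
Apply f(0) = 7: A - \frac{3}{2} = 7 ⇒ A = \frac{17}{2}.
So f(n) = \frac{17 \left(-1\right)^{n}}{2} + 2 n - \frac{3}{2}.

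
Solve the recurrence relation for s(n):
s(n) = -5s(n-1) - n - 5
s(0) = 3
First-order linear with linear forcing.
Homogeneous solution: s_h(n) = A·(-5)^n.
Try particular s_p(n) = pn + q. Substituting:
  pn + q = -5(p(n-1) + q) - n - 5.
Matching the n-coefficient: p = -5p - 1 ⇒ p = - \frac{1}{6}.
Matching constants: q = 5p - 5q - 5 ⇒ q = - \frac{35}{36}.
General: s(n) = A·(-5)^n - \frac{n}{6} - \frac{35}{36}.
Apply s(0) = 3: A - \frac{35}{36} = 3 ⇒ A = \frac{143}{36}.
So s(n) = \frac{143 \left(-5\right)^{n}}{36} - \frac{n}{6} - \frac{35}{36}.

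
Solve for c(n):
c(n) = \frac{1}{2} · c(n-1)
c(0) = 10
Pure geometric recurrence with ratio \frac{1}{2}.
By induction c(n) = c(0) · (\frac{1}{2})^n = 10 \cdot 2^{- n}.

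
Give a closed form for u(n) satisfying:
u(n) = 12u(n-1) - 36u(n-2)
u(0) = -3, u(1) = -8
Characteristic equation: x² - 12x + 36 = 0, which is (x - (6))².
Repeated root r = 6.
General solution: u(n) = (A + Bn)·(6)^n.
From u(0) = -3: A = -3.
From u(1) = -8: (A + B)·(6) = -8 ⇒ B = \frac{5}{3}.
So u(n) = \left(\frac{5 n}{3} - 3\right) \cdot (6)^n.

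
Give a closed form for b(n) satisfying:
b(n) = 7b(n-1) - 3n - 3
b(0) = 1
First-order linear with linear forcing.
Homogeneous solution: b_h(n) = A·(7)^n.
Try particular b_p(n) = pn + q. Substituting:
  pn + q = 7(p(n-1) + q) - 3n - 3.
Matching the n-coefficient: p = 7p - 3 ⇒ p = \frac{1}{2}.
Matching constants: q = -7p + 7q - 3 ⇒ q = \frac{13}{12}.
General: b(n) = A·(7)^n + \frac{n}{2} + \frac{13}{12}.
Apply b(0) = 1: A + \frac{13}{12} = 1 ⇒ A = - \frac{1}{12}.
So b(n) = - \frac{7^{n}}{12} + \frac{n}{2} + \frac{13}{12}.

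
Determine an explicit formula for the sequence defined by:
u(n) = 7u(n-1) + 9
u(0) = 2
First-order linear non-homogeneous.
Homogeneous solution: u_h(n) = A·(7)^n.
Try constant particular solution u_p = K: K = 7K + 9 ⇒ K = - \frac{3}{2}.
General: u(n) = A·(7)^n - \frac{3}{2}.
Apply u(0) = 2: A - \frac{3}{2} = 2 ⇒ A = \frac{7}{2}.
So u(n) = \frac{7 \cdot 7^{n}}{2} - \frac{3}{2}.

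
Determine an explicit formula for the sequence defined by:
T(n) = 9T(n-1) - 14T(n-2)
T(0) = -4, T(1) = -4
Characteristic equation: x² - 9x + 14 = 0, which factors as (x - (2))(x - (7)) = 0.
Roots r₁ = 2, r₂ = 7 (distinct).
General solution: T(n) = A·(2)^n + B·(7)^n.
From T(0) = -4: A + B = -4.
From T(1) = -4: 2A + 7B = -4.
Solving: A = - \frac{24}{5}, B = \frac{4}{5}.
So T(n) = - \frac{24 \cdot 2^{n}}{5} + \frac{4 \cdot 7^{n}}{5}.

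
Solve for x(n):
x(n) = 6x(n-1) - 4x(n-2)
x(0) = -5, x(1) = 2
Characteristic equation: x² - 6x + 4 = 0.
Discriminant Δ = (6)² + 4·(-4) = 20.
Roots r₁,₂ = (6 ± √20)/2, so r₁ = \sqrt{5} + 3, r₂ = 3 - \sqrt{5}.
General solution: x(n) = A·r₁^n + B·r₂^n.
From the initial conditions, A + B = -5 and r₁A + r₂B = 2.
Since r₁ - r₂ = √20: A = (2 - (-5)r₂)/√20 = - \frac{5}{2} + \frac{17 \sqrt{5}}{10}, and B = -5 - A = - \frac{17 \sqrt{5}}{10} - \frac{5}{2}.
So x(n) = \left(- \frac{5}{2} + \frac{17 \sqrt{5}}{10}\right)\left(\sqrt{5} + 3\right)^n + \left(- \frac{17 \sqrt{5}}{10} - \frac{5}{2}\right)\left(3 - \sqrt{5}\right)^n.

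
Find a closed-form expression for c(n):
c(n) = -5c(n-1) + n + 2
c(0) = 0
First-order linear with linear forcing.
Homogeneous solution: c_h(n) = A·(-5)^n.
Try particular c_p(n) = pn + q. Substituting:
  pn + q = -5(p(n-1) + q) + n + 2.
Matching the n-coefficient: p = -5p + 1 ⇒ p = \frac{1}{6}.
Matching constants: q = 5p - 5q + 2 ⇒ q = \frac{17}{36}.
General: c(n) = A·(-5)^n + \frac{n}{6} + \frac{17}{36}.
Apply c(0) = 0: A + \frac{17}{36} = 0 ⇒ A = - \frac{17}{36}.
So c(n) = - \frac{17 \left(-5\right)^{n}}{36} + \frac{n}{6} + \frac{17}{36}.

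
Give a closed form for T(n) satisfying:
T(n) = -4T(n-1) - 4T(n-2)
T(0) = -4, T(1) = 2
Characteristic equation: x² + 4x + 4 = 0, which is (x - (-2))².
Repeated root r = -2.
General solution: T(n) = (A + Bn)·(-2)^n.
From T(0) = -4: A = -4.
From T(1) = 2: (A + B)·(-2) = 2 ⇒ B = 3.
So T(n) = \left(3 n - 4\right) \cdot (-2)^n.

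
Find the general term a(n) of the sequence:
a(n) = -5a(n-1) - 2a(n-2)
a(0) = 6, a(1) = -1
Characteristic equation: x² + 5x + 2 = 0.
Discriminant Δ = (-5)² + 4·(-2) = 17.
Roots r₁,₂ = (-5 ± √17)/2, so r₁ = - \frac{5}{2} + \frac{\sqrt{17}}{2}, r₂ = - \frac{5}{2} - \frac{\sqrt{17}}{2}.
General solution: a(n) = A·r₁^n + B·r₂^n.
From the initial conditions, A + B = 6 and r₁A + r₂B = -1.
Since r₁ - r₂ = √17: A = (-1 - (6)r₂)/√17 = 3 + \frac{14 \sqrt{17}}{17}, and B = 6 - A = 3 - \frac{14 \sqrt{17}}{17}.
So a(n) = \left(3 + \frac{14 \sqrt{17}}{17}\right)\left(- \frac{5}{2} + \frac{\sqrt{17}}{2}\right)^n + \left(3 - \frac{14 \sqrt{17}}{17}\right)\left(- \frac{5}{2} - \frac{\sqrt{17}}{2}\right)^n.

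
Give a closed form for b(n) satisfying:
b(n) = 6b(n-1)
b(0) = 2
This is a homogeneous first-order recurrence with ratio 6.
By induction b(n) = b(0) · (6)^n = 2 \cdot 6^{n}.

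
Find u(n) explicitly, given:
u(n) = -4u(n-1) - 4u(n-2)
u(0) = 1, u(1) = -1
Characteristic equation: x² + 4x + 4 = 0, which is (x - (-2))².
Repeated root r = -2.
General solution: u(n) = (A + Bn)·(-2)^n.
From u(0) = 1: A = 1.
From u(1) = -1: (A + B)·(-2) = -1 ⇒ B = - \frac{1}{2}.
So u(n) = \left(1 - \frac{n}{2}\right) \cdot (-2)^n.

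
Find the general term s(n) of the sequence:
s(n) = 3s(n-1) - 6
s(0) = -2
First-order linear non-homogeneous.
Homogeneous solution: s_h(n) = A·(3)^n.
Try constant particular solution s_p = K: K = 3K - 6 ⇒ K = 3.
General: s(n) = A·(3)^n + 3.
Apply s(0) = -2: A + 3 = -2 ⇒ A = -5.
So s(n) = 3 - 5 \cdot 3^{n}.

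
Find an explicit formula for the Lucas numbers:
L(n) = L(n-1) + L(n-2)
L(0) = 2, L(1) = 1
This is the Lucas sequence.
Characteristic equation: x² - x - 1 = 0; roots r₁ = \frac{1}{2} + \frac{\sqrt{5}}{2}, r₂ = \frac{1}{2} - \frac{\sqrt{5}}{2}.
General: L(n) = A·r₁^n + B·r₂^n. Solving with L(0)=2, L(1)=1 gives A = 1, B = 1.
So L(n) = 2^{- n} \left(\left(1 - \sqrt{5}\right)^{n} + \left(1 + \sqrt{5}\right)^{n}\right).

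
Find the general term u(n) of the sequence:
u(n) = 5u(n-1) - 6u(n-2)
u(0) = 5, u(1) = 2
Characteristic equation: x² - 5x + 6 = 0, which factors as (x - (2))(x - (3)) = 0.
Roots r₁ = 2, r₂ = 3 (distinct).
General solution: u(n) = A·(2)^n + B·(3)^n.
From u(0) = 5: A + B = 5.
From u(1) = 2: 2A + 3B = 2.
Solving: A = 13, B = -8.
So u(n) = 13 \cdot 2^{n} - 8 \cdot 3^{n}.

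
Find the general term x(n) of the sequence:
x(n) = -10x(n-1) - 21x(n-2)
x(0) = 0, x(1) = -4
Characteristic equation: x² + 10x + 21 = 0, which factors as (x - (-3))(x - (-7)) = 0.
Roots r₁ = -3, r₂ = -7 (distinct).
General solution: x(n) = A·(-3)^n + B·(-7)^n.
From x(0) = 0: A + B = 0.
From x(1) = -4: -3A - 7B = -4.
Solving: A = -1, B = 1.
So x(n) = - \left(-3\right)^{n} + \left(-7\right)^{n}.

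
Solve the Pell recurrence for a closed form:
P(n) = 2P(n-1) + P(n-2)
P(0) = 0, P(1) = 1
This is the Pell sequence.
Characteristic equation: x² - 2x - 1 = 0; roots r₁ = 1 + \sqrt{2}, r₂ = 1 - \sqrt{2}.
General: P(n) = A·r₁^n + B·r₂^n. Solving with P(0)=0, P(1)=1 gives A = \frac{\sqrt{2}}{4}, B = - \frac{\sqrt{2}}{4}.
So P(n) = \frac{\sqrt{2} \left(- \left(1 - \sqrt{2}\right)^{n} + \left(1 + \sqrt{2}\right)^{n}\right)}{4}.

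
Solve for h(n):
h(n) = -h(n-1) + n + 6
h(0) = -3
First-order linear with linear forcing.
Homogeneous solution: h_h(n) = A·(-1)^n.
Try particular h_p(n) = pn + q. Substituting:
  pn + q = -(p(n-1) + q) + n + 6.
Matching the n-coefficient: p = -p + 1 ⇒ p = \frac{1}{2}.
Matching constants: q = p - q + 6 ⇒ q = \frac{13}{4}.
General: h(n) = A·(-1)^n + \frac{n}{2} + \frac{13}{4}.
Apply h(0) = -3: A + \frac{13}{4} = -3 ⇒ A = - \frac{25}{4}.
So h(n) = - \frac{25 \left(-1\right)^{n}}{4} + \frac{n}{2} + \frac{13}{4}.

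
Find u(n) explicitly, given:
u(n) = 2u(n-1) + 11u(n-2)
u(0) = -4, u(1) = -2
Characteristic equation: x² - 2x - 11 = 0.
Discriminant Δ = (2)² + 4·(11) = 48.
Roots r₁,₂ = (2 ± √48)/2, so r₁ = 1 + 2 \sqrt{3}, r₂ = 1 - 2 \sqrt{3}.
General solution: u(n) = A·r₁^n + B·r₂^n.
From the initial conditions, A + B = -4 and r₁A + r₂B = -2.
Since r₁ - r₂ = √48: A = (-2 - (-4)r₂)/√48 = -2 + \frac{\sqrt{3}}{6}, and B = -4 - A = -2 - \frac{\sqrt{3}}{6}.
So u(n) = \left(-2 + \frac{\sqrt{3}}{6}\right)\left(1 + 2 \sqrt{3}\right)^n + \left(-2 - \frac{\sqrt{3}}{6}\right)\left(1 - 2 \sqrt{3}\right)^n.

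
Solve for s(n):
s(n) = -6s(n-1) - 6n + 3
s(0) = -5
First-order linear with linear forcing.
Homogeneous solution: s_h(n) = A·(-6)^n.
Try particular s_p(n) = pn + q. Substituting:
  pn + q = -6(p(n-1) + q) - 6n + 3.
Matching the n-coefficient: p = -6p - 6 ⇒ p = - \frac{6}{7}.
Matching constants: q = 6p - 6q + 3 ⇒ q = - \frac{15}{49}.
General: s(n) = A·(-6)^n - \frac{6 n}{7} - \frac{15}{49}.
Apply s(0) = -5: A - \frac{15}{49} = -5 ⇒ A = - \frac{230}{49}.
So s(n) = - \frac{230 \left(-6\right)^{n}}{49} - \frac{6 n}{7} - \frac{15}{49}.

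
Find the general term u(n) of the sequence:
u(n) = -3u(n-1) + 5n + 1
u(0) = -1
First-order linear with linear forcing.
Homogeneous solution: u_h(n) = A·(-3)^n.
Try particular u_p(n) = pn + q. Substituting:
  pn + q = -3(p(n-1) + q) + 5n + 1.
Matching the n-coefficient: p = -3p + 5 ⇒ p = \frac{5}{4}.
Matching constants: q = 3p - 3q + 1 ⇒ q = \frac{19}{16}.
General: u(n) = A·(-3)^n + \frac{5 n}{4} + \frac{19}{16}.
Apply u(0) = -1: A + \frac{19}{16} = -1 ⇒ A = - \frac{35}{16}.
So u(n) = - \frac{35 \left(-3\right)^{n}}{16} + \frac{5 n}{4} + \frac{19}{16}.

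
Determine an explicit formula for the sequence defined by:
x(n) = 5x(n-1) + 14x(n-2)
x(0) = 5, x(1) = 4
Characteristic equation: x² - 5x - 14 = 0, which factors as (x - (7))(x - (-2)) = 0.
Roots r₁ = 7, r₂ = -2 (distinct).
General solution: x(n) = A·(7)^n + B·(-2)^n.
From x(0) = 5: A + B = 5.
From x(1) = 4: 7A - 2B = 4.
Solving: A = \frac{14}{9}, B = \frac{31}{9}.
So x(n) = \frac{31 \left(-2\right)^{n}}{9} + \frac{14 \cdot 7^{n}}{9}.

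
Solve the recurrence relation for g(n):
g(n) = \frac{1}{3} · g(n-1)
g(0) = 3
Pure geometric recurrence with ratio \frac{1}{3}.
By induction g(n) = g(0) · (\frac{1}{3})^n = 3 \cdot 3^{- n}.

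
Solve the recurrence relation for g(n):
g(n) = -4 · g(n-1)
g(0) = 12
Pure geometric recurrence with ratio -4.
By induction g(n) = g(0) · (-4)^n = 12 \left(-4\right)^{n}.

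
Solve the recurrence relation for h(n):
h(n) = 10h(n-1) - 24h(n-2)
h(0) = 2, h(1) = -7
Characteristic equation: x² - 10x + 24 = 0, which factors as (x - (4))(x - (6)) = 0.
Roots r₁ = 4, r₂ = 6 (distinct).
General solution: h(n) = A·(4)^n + B·(6)^n.
From h(0) = 2: A + B = 2.
From h(1) = -7: 4A + 6B = -7.
Solving: A = \frac{19}{2}, B = - \frac{15}{2}.
So h(n) = \frac{19 \cdot 4^{n}}{2} - \frac{15 \cdot 6^{n}}{2}.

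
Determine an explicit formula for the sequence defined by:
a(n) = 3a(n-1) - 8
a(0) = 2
First-order linear non-homogeneous.
Homogeneous solution: a_h(n) = A·(3)^n.
Try constant particular solution a_p = K: K = 3K - 8 ⇒ K = 4.
General: a(n) = A·(3)^n + 4.
Apply a(0) = 2: A + 4 = 2 ⇒ A = -2.
So a(n) = 4 - 2 \cdot 3^{n}.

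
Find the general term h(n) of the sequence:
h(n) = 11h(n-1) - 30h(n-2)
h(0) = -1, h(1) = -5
Characteristic equation: x² - 11x + 30 = 0, which factors as (x - (6))(x - (5)) = 0.
Roots r₁ = 6, r₂ = 5 (distinct).
General solution: h(n) = A·(6)^n + B·(5)^n.
From h(0) = -1: A + B = -1.
From h(1) = -5: 6A + 5B = -5.
Solving: A = 0, B = -1.
So h(n) = - 5^{n}.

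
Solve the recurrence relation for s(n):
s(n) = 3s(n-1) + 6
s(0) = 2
First-order linear non-homogeneous.
Homogeneous solution: s_h(n) = A·(3)^n.
Try constant particular solution s_p = K: K = 3K + 6 ⇒ K = -3.
General: s(n) = A·(3)^n - 3.
Apply s(0) = 2: A - 3 = 2 ⇒ A = 5.
So s(n) = 5 \cdot 3^{n} - 3.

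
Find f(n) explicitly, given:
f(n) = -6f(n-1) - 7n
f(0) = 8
First-order linear with linear forcing.
Homogeneous solution: f_h(n) = A·(-6)^n.
Try particular f_p(n) = pn + q. Substituting:
  pn + q = -6(p(n-1) + q) - 7n.
Matching the n-coefficient: p = -6p - 7 ⇒ p = -1.
Matching constants: q = 6p - 6q ⇒ q = - \frac{6}{7}.
General: f(n) = A·(-6)^n - n - \frac{6}{7}.
Apply f(0) = 8: A - \frac{6}{7} = 8 ⇒ A = \frac{62}{7}.
So f(n) = \frac{62 \left(-6\right)^{n}}{7} - n - \frac{6}{7}.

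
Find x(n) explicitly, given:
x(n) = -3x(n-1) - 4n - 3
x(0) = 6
First-order linear with linear forcing.
Homogeneous solution: x_h(n) = A·(-3)^n.
Try particular x_p(n) = pn + q. Substituting:
  pn + q = -3(p(n-1) + q) - 4n - 3.
Matching the n-coefficient: p = -3p - 4 ⇒ p = -1.
Matching constants: q = 3p - 3q - 3 ⇒ q = - \frac{3}{2}.
General: x(n) = A·(-3)^n - n - \frac{3}{2}.
Apply x(0) = 6: A - \frac{3}{2} = 6 ⇒ A = \frac{15}{2}.
So x(n) = \frac{15 \left(-3\right)^{n}}{2} - n - \frac{3}{2}.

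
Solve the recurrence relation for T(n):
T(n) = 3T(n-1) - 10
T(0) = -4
First-order linear non-homogeneous.
Homogeneous solution: T_h(n) = A·(3)^n.
Try constant particular solution T_p = K: K = 3K - 10 ⇒ K = 5.
General: T(n) = A·(3)^n + 5.
Apply T(0) = -4: A + 5 = -4 ⇒ A = -9.
So T(n) = 5 - 9 \cdot 3^{n}.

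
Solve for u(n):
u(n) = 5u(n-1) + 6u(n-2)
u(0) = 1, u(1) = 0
Characteristic equation: x² - 5x - 6 = 0, which factors as (x - (6))(x - (-1)) = 0.
Roots r₁ = 6, r₂ = -1 (distinct).
General solution: u(n) = A·(6)^n + B·(-1)^n.
From u(0) = 1: A + B = 1.
From u(1) = 0: 6A - B = 0.
Solving: A = \frac{1}{7}, B = \frac{6}{7}.
So u(n) = \frac{6 \left(-1\right)^{n}}{7} + \frac{6^{n}}{7}.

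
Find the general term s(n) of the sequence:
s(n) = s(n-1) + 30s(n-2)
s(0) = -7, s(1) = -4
Characteristic equation: x² - x - 30 = 0, which factors as (x - (6))(x - (-5)) = 0.
Roots r₁ = 6, r₂ = -5 (distinct).
General solution: s(n) = A·(6)^n + B·(-5)^n.
From s(0) = -7: A + B = -7.
From s(1) = -4: 6A - 5B = -4.
Solving: A = - \frac{39}{11}, B = - \frac{38}{11}.
So s(n) = - \frac{38 \left(-5\right)^{n}}{11} - \frac{39 \cdot 6^{n}}{11}.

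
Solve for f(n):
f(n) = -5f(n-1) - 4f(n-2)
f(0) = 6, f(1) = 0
Characteristic equation: x² + 5x + 4 = 0, which factors as (x - (-4))(x - (-1)) = 0.
Roots r₁ = -4, r₂ = -1 (distinct).
General solution: f(n) = A·(-4)^n + B·(-1)^n.
From f(0) = 6: A + B = 6.
From f(1) = 0: -4A - B = 0.
Solving: A = -2, B = 8.
So f(n) = 8 \left(-1\right)^{n} - 2 \left(-4\right)^{n}.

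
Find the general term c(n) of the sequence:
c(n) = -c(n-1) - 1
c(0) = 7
First-order linear non-homogeneous.
Homogeneous solution: c_h(n) = A·(-1)^n.
Try constant particular solution c_p = K: K = -K - 1 ⇒ K = - \frac{1}{2}.
General: c(n) = A·(-1)^n - \frac{1}{2}.
Apply c(0) = 7: A - \frac{1}{2} = 7 ⇒ A = \frac{15}{2}.
So c(n) = \frac{15 \left(-1\right)^{n}}{2} - \frac{1}{2}.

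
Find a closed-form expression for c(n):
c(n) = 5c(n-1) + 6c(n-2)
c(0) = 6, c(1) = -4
Characteristic equation: x² - 5x - 6 = 0, which factors as (x - (6))(x - (-1)) = 0.
Roots r₁ = 6, r₂ = -1 (distinct).
General solution: c(n) = A·(6)^n + B·(-1)^n.
From c(0) = 6: A + B = 6.
From c(1) = -4: 6A - B = -4.
Solving: A = \frac{2}{7}, B = \frac{40}{7}.
So c(n) = \frac{40 \left(-1\right)^{n}}{7} + \frac{2 \cdot 6^{n}}{7}.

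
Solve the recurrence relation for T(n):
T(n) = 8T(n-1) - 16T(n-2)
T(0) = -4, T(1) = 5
Characteristic equation: x² - 8x + 16 = 0, which is (x - (4))².
Repeated root r = 4.
General solution: T(n) = (A + Bn)·(4)^n.
From T(0) = -4: A = -4.
From T(1) = 5: (A + B)·(4) = 5 ⇒ B = \frac{21}{4}.
So T(n) = \left(\frac{21 n}{4} - 4\right) \cdot (4)^n.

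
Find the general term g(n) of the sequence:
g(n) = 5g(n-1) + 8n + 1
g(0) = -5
First-order linear with linear forcing.
Homogeneous solution: g_h(n) = A·(5)^n.
Try particular g_p(n) = pn + q. Substituting:
  pn + q = 5(p(n-1) + q) + 8n + 1.
Matching the n-coefficient: p = 5p + 8 ⇒ p = -2.
Matching constants: q = -5p + 5q + 1 ⇒ q = - \frac{11}{4}.
General: g(n) = A·(5)^n - 2 n - \frac{11}{4}.
Apply g(0) = -5: A - \frac{11}{4} = -5 ⇒ A = - \frac{9}{4}.
So g(n) = - \frac{9 \cdot 5^{n}}{4} - 2 n - \frac{11}{4}.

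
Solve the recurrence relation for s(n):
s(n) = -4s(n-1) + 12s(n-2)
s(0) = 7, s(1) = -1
Characteristic equation: x² + 4x - 12 = 0, which factors as (x - (-6))(x - (2)) = 0.
Roots r₁ = -6, r₂ = 2 (distinct).
General solution: s(n) = A·(-6)^n + B·(2)^n.
From s(0) = 7: A + B = 7.
From s(1) = -1: -6A + 2B = -1.
Solving: A = \frac{15}{8}, B = \frac{41}{8}.
So s(n) = \frac{15 \left(-6\right)^{n}}{8} + \frac{41 \cdot 2^{n}}{8}.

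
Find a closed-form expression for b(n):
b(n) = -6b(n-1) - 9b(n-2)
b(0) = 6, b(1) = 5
Characteristic equation: x² + 6x + 9 = 0, which is (x - (-3))².
Repeated root r = -3.
General solution: b(n) = (A + Bn)·(-3)^n.
From b(0) = 6: A = 6.
From b(1) = 5: (A + B)·(-3) = 5 ⇒ B = - \frac{23}{3}.
So b(n) = \left(6 - \frac{23 n}{3}\right) \cdot (-3)^n.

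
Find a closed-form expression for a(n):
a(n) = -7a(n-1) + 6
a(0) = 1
First-order linear non-homogeneous.
Homogeneous solution: a_h(n) = A·(-7)^n.
Try constant particular solution a_p = K: K = -7K + 6 ⇒ K = \frac{3}{4}.
General: a(n) = A·(-7)^n + \frac{3}{4}.
Apply a(0) = 1: A + \frac{3}{4} = 1 ⇒ A = \frac{1}{4}.
So a(n) = \frac{\left(-7\right)^{n}}{4} + \frac{3}{4}.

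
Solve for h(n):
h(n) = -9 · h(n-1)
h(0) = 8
Pure geometric recurrence with ratio -9.
By induction h(n) = h(0) · (-9)^n = 8 \left(-9\right)^{n}.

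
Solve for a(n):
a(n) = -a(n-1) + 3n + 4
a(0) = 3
First-order linear with linear forcing.
Homogeneous solution: a_h(n) = A·(-1)^n.
Try particular a_p(n) = pn + q. Substituting:
  pn + q = -(p(n-1) + q) + 3n + 4.
Matching the n-coefficient: p = -p + 3 ⇒ p = \frac{3}{2}.
Matching constants: q = p - q + 4 ⇒ q = \frac{11}{4}.
General: a(n) = A·(-1)^n + \frac{3 n}{2} + \frac{11}{4}.
Apply a(0) = 3: A + \frac{11}{4} = 3 ⇒ A = \frac{1}{4}.
So a(n) = \frac{\left(-1\right)^{n}}{4} + \frac{3 n}{2} + \frac{11}{4}.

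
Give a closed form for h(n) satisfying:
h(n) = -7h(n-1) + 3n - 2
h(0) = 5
First-order linear with linear forcing.
Homogeneous solution: h_h(n) = A·(-7)^n.
Try particular h_p(n) = pn + q. Substituting:
  pn + q = -7(p(n-1) + q) + 3n - 2.
Matching the n-coefficient: p = -7p + 3 ⇒ p = \frac{3}{8}.
Matching constants: q = 7p - 7q - 2 ⇒ q = \frac{5}{64}.
General: h(n) = A·(-7)^n + \frac{3 n}{8} + \frac{5}{64}.
Apply h(0) = 5: A + \frac{5}{64} = 5 ⇒ A = \frac{315}{64}.
So h(n) = \frac{315 \left(-7\right)^{n}}{64} + \frac{3 n}{8} + \frac{5}{64}.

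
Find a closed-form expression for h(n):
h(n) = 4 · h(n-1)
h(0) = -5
Pure geometric recurrence with ratio 4.
By induction h(n) = h(0) · (4)^n = - 5 \cdot 4^{n}.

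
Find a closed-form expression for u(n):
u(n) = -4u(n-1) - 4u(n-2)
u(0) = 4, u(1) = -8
Characteristic equation: x² + 4x + 4 = 0, which is (x - (-2))².
Repeated root r = -2.
General solution: u(n) = (A + Bn)·(-2)^n.
From u(0) = 4: A = 4.
From u(1) = -8: (A + B)·(-2) = -8 ⇒ B = 0.
So u(n) = \left(4\right) \cdot (-2)^n.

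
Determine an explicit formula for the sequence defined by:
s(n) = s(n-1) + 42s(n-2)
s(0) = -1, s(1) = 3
Characteristic equation: x² - x - 42 = 0, which factors as (x - (-6))(x - (7)) = 0.
Roots r₁ = -6, r₂ = 7 (distinct).
General solution: s(n) = A·(-6)^n + B·(7)^n.
From s(0) = -1: A + B = -1.
From s(1) = 3: -6A + 7B = 3.
Solving: A = - \frac{10}{13}, B = - \frac{3}{13}.
So s(n) = - \frac{10 \left(-6\right)^{n}}{13} - \frac{3 \cdot 7^{n}}{13}.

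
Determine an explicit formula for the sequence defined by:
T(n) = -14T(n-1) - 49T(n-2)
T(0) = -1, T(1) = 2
Characteristic equation: x² + 14x + 49 = 0, which is (x - (-7))².
Repeated root r = -7.
General solution: T(n) = (A + Bn)·(-7)^n.
From T(0) = -1: A = -1.
From T(1) = 2: (A + B)·(-7) = 2 ⇒ B = \frac{5}{7}.
So T(n) = \left(\frac{5 n}{7} - 1\right) \cdot (-7)^n.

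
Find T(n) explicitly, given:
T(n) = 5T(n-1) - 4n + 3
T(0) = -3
First-order linear with linear forcing.
Homogeneous solution: T_h(n) = A·(5)^n.
Try particular T_p(n) = pn + q. Substituting:
  pn + q = 5(p(n-1) + q) - 4n + 3.
Matching the n-coefficient: p = 5p - 4 ⇒ p = 1.
Matching constants: q = -5p + 5q + 3 ⇒ q = \frac{1}{2}.
General: T(n) = A·(5)^n + n + \frac{1}{2}.
Apply T(0) = -3: A + \frac{1}{2} = -3 ⇒ A = - \frac{7}{2}.
So T(n) = - \frac{7 \cdot 5^{n}}{2} + n + \frac{1}{2}.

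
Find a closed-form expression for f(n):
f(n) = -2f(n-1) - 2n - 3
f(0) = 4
First-order linear with linear forcing.
Homogeneous solution: f_h(n) = A·(-2)^n.
Try particular f_p(n) = pn + q. Substituting:
  pn + q = -2(p(n-1) + q) - 2n - 3.
Matching the n-coefficient: p = -2p - 2 ⇒ p = - \frac{2}{3}.
Matching constants: q = 2p - 2q - 3 ⇒ q = - \frac{13}{9}.
General: f(n) = A·(-2)^n - \frac{2 n}{3} - \frac{13}{9}.
Apply f(0) = 4: A - \frac{13}{9} = 4 ⇒ A = \frac{49}{9}.
So f(n) = \frac{49 \left(-2\right)^{n}}{9} - \frac{2 n}{3} - \frac{13}{9}.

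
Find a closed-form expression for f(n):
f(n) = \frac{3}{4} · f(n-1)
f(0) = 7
Pure geometric recurrence with ratio \frac{3}{4}.
By induction f(n) = f(0) · (\frac{3}{4})^n = 7 \left(\frac{3}{4}\right)^{n}.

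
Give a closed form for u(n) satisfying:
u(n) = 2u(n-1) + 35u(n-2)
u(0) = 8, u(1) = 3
Characteristic equation: x² - 2x - 35 = 0, which factors as (x - (7))(x - (-5)) = 0.
Roots r₁ = 7, r₂ = -5 (distinct).
General solution: u(n) = A·(7)^n + B·(-5)^n.
From u(0) = 8: A + B = 8.
From u(1) = 3: 7A - 5B = 3.
Solving: A = \frac{43}{12}, B = \frac{53}{12}.
So u(n) = \frac{53 \left(-5\right)^{n}}{12} + \frac{43 \cdot 7^{n}}{12}.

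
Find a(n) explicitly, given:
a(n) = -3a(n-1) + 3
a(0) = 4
First-order linear non-homogeneous.
Homogeneous solution: a_h(n) = A·(-3)^n.
Try constant particular solution a_p = K: K = -3K + 3 ⇒ K = \frac{3}{4}.
General: a(n) = A·(-3)^n + \frac{3}{4}.
Apply a(0) = 4: A + \frac{3}{4} = 4 ⇒ A = \frac{13}{4}.
So a(n) = \frac{13 \left(-3\right)^{n}}{4} + \frac{3}{4}.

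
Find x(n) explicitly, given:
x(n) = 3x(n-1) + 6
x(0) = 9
First-order linear non-homogeneous.
Homogeneous solution: x_h(n) = A·(3)^n.
Try constant particular solution x_p = K: K = 3K + 6 ⇒ K = -3.
General: x(n) = A·(3)^n - 3.
Apply x(0) = 9: A - 3 = 9 ⇒ A = 12.
So x(n) = 12 \cdot 3^{n} - 3.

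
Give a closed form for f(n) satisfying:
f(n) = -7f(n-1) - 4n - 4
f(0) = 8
First-order linear with linear forcing.
Homogeneous solution: f_h(n) = A·(-7)^n.
Try particular f_p(n) = pn + q. Substituting:
  pn + q = -7(p(n-1) + q) - 4n - 4.
Matching the n-coefficient: p = -7p - 4 ⇒ p = - \frac{1}{2}.
Matching constants: q = 7p - 7q - 4 ⇒ q = - \frac{15}{16}.
General: f(n) = A·(-7)^n - \frac{n}{2} - \frac{15}{16}.
Apply f(0) = 8: A - \frac{15}{16} = 8 ⇒ A = \frac{143}{16}.
So f(n) = \frac{143 \left(-7\right)^{n}}{16} - \frac{n}{2} - \frac{15}{16}.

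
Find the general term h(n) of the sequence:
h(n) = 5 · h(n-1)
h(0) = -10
Pure geometric recurrence with ratio 5.
By induction h(n) = h(0) · (5)^n = - 10 \cdot 5^{n}.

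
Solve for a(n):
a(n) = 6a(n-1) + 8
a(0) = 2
First-order linear non-homogeneous.
Homogeneous solution: a_h(n) = A·(6)^n.
Try constant particular solution a_p = K: K = 6K + 8 ⇒ K = - \frac{8}{5}.
General: a(n) = A·(6)^n - \frac{8}{5}.
Apply a(0) = 2: A - \frac{8}{5} = 2 ⇒ A = \frac{18}{5}.
So a(n) = \frac{18 \cdot 6^{n}}{5} - \frac{8}{5}.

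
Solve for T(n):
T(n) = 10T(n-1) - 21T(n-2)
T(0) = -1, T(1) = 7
Characteristic equation: x² - 10x + 21 = 0, which factors as (x - (3))(x - (7)) = 0.
Roots r₁ = 3, r₂ = 7 (distinct).
General solution: T(n) = A·(3)^n + B·(7)^n.
From T(0) = -1: A + B = -1.
From T(1) = 7: 3A + 7B = 7.
Solving: A = - \frac{7}{2}, B = \frac{5}{2}.
So T(n) = - \frac{7 \cdot 3^{n}}{2} + \frac{5 \cdot 7^{n}}{2}.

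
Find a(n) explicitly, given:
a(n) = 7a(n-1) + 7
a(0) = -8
First-order linear non-homogeneous.
Homogeneous solution: a_h(n) = A·(7)^n.
Try constant particular solution a_p = K: K = 7K + 7 ⇒ K = - \frac{7}{6}.
General: a(n) = A·(7)^n - \frac{7}{6}.
Apply a(0) = -8: A - \frac{7}{6} = -8 ⇒ A = - \frac{41}{6}.
So a(n) = - \frac{41 \cdot 7^{n}}{6} - \frac{7}{6}.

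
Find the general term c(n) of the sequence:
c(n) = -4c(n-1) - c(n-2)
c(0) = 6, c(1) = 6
Characteristic equation: x² + 4x + 1 = 0.
Discriminant Δ = (-4)² + 4·(-1) = 12.
Roots r₁,₂ = (-4 ± √12)/2, so r₁ = -2 + \sqrt{3}, r₂ = -2 - \sqrt{3}.
General solution: c(n) = A·r₁^n + B·r₂^n.
From the initial conditions, A + B = 6 and r₁A + r₂B = 6.
Since r₁ - r₂ = √12: A = (6 - (6)r₂)/√12 = 3 + 3 \sqrt{3}, and B = 6 - A = 3 - 3 \sqrt{3}.
So c(n) = \left(3 + 3 \sqrt{3}\right)\left(-2 + \sqrt{3}\right)^n + \left(3 - 3 \sqrt{3}\right)\left(-2 - \sqrt{3}\right)^n.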